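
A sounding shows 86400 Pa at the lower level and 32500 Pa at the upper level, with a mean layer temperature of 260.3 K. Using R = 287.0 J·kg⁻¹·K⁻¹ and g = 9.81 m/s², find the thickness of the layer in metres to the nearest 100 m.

Hypsometric equation: Δz = (R T̄/g) ln(P₁/P₂).
R T̄/g = 287.0 × 260.3 / 9.81 = 7615.3 m.
ln(86400/32500) = ln(2.6585) = 0.97776.
Δz = 7615.3 × 0.97776 = 7445.9 m.

Δz ≈ 7400 m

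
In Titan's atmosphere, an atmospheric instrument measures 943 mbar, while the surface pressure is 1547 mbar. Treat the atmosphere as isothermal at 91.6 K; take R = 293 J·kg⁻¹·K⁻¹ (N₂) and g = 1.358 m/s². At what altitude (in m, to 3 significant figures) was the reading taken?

z ≈ 9780 m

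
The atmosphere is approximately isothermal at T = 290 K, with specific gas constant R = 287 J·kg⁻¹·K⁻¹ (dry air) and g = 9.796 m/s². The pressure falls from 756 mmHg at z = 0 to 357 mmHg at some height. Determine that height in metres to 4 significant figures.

Scale height: H = RT/g = 287 × 290 / 9.796 = 8496.3 m.
Invert the barometric formula: z = H ln(P₀/P).
P₀/P = 756/357 = 2.1176; ln(2.1176) = 0.75028.
z = 8496.3 × 0.75028 = 6374.6 m.

z ≈ 6375 m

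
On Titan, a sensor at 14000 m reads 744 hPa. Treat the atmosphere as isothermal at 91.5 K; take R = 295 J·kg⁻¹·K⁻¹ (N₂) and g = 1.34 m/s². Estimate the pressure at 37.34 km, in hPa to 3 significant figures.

P ≈ 234 hPa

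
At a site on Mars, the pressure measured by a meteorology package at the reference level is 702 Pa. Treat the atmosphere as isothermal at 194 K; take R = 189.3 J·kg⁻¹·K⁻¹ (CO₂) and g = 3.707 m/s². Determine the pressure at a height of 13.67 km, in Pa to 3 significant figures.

Scale height: H = RT/g = 189.3 × 194 / 3.707 = 9906.7 m.
Barometric formula: P = P₀ exp(−z/H).
z/H = 13670/9906.7 = 1.3799; exp(−1.3799) = 0.25160.
P = 702 × 0.25160 = 176.62 Pa.

P ≈ 177 Pa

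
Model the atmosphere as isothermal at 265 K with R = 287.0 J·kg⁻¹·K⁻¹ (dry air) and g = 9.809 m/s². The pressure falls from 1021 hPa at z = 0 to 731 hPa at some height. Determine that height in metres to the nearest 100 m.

z ≈ 2600 m

Scale height: H = RT/g = 287.0 × 265 / 9.809 = 7753.6 m.
Invert the barometric formula: z = H ln(P₀/P).
P₀/P = 1021/731 = 1.3967; ln(1.3967) = 0.33411.
z = 7753.6 × 0.33411 = 2590.6 m.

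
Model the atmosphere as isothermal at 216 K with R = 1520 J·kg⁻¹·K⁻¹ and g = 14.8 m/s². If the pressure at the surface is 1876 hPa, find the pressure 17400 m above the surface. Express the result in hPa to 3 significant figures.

Scale height: H = RT/g = 1520 × 216 / 14.8 = 22184 m.
Barometric formula: P = P₀ exp(−z/H).
z/H = 17400/22184 = 0.78435; exp(−0.78435) = 0.45642.
P = 1876 × 0.45642 = 856.24 hPa.

P ≈ 856 hPa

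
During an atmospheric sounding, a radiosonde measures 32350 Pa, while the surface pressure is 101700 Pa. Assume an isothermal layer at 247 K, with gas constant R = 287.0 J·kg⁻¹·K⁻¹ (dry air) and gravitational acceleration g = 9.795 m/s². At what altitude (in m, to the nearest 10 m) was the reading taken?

Scale height: H = RT/g = 287.0 × 247 / 9.795 = 7237.3 m.
Invert the barometric formula: z = H ln(P₀/P).
P₀/P = 101700/32350 = 3.1437; ln(3.1437) = 1.1454.
z = 7237.3 × 1.1454 = 8289.6 m.

z ≈ 8290 m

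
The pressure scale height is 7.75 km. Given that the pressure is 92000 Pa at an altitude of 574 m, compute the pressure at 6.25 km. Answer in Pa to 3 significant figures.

P ≈ 44200 Pa

Between two levels, P₂ = P₁ exp(−Δz/H) with Δz = z₂ − z₁.
Δz = 6250.0 − 574.00 = 5676.0 m; Δz/H = 5676.0/7750.0 = 0.73239.
P₂ = 92000 × exp(−0.73239) = 92000 × 0.48076 = 44230 Pa.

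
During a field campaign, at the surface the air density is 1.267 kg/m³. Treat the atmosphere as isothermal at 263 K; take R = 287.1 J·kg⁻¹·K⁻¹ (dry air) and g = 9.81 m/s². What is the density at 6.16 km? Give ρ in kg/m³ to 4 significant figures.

ρ ≈ 0.5691 kg/m³

Scale height: H = RT/g = 287.1 × 263 / 9.81 = 7697.0 m.
In an isothermal atmosphere, density decays like pressure: ρ = ρ₀ exp(−z/H).
z/H = 6160.0/7697.0 = 0.80031; exp(−0.80031) = 0.44919.
ρ = 1.267 × 0.44919 = 0.56912 kg/m³.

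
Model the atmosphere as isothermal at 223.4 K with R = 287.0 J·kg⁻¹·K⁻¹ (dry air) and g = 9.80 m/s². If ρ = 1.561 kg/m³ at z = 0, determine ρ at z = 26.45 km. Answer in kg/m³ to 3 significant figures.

ρ ≈ 0.0274 kg/m³

Scale height: H = RT/g = 287.0 × 223.4 / 9.80 = 6542.4 m.
In an isothermal atmosphere, density decays like pressure: ρ = ρ₀ exp(−z/H).
z/H = 26450/6542.4 = 4.0429; exp(−4.0429) = 0.017547.
ρ = 1.561 × 0.017547 = 0.027391 kg/m³.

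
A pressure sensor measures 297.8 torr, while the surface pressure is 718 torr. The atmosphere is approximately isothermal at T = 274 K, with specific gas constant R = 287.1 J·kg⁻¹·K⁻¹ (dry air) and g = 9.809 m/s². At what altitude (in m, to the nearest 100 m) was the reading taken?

z ≈ 7100 m

Scale height: H = RT/g = 287.1 × 274 / 9.809 = 8019.7 m.
Invert the barometric formula: z = H ln(P₀/P).
P₀/P = 718/297.8 = 2.4110; ln(2.4110) = 0.88004.
z = 8019.7 × 0.88004 = 7057.7 m.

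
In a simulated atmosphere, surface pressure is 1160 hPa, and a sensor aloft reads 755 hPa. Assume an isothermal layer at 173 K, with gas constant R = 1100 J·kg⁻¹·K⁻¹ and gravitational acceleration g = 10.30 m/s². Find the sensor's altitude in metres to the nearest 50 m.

z ≈ 7950 m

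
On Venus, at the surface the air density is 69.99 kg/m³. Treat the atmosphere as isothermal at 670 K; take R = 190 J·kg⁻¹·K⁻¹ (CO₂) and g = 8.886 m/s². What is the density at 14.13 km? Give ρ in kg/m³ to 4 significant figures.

Scale height: H = RT/g = 190 × 670 / 8.886 = 14326 m.
In an isothermal atmosphere, density decays like pressure: ρ = ρ₀ exp(−z/H).
z/H = 14130/14326 = 0.98632; exp(−0.98632) = 0.37295.
ρ = 69.99 × 0.37295 = 26.103 kg/m³.

ρ ≈ 26.10 kg/m³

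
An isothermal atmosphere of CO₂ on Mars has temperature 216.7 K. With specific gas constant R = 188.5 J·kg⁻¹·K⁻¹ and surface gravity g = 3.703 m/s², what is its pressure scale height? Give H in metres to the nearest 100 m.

The scale height of an isothermal atmosphere is H = RT/g.
H = 188.5 × 216.7 / 3.703 = 40848/3.703 = 11031 m.

H ≈ 11000 m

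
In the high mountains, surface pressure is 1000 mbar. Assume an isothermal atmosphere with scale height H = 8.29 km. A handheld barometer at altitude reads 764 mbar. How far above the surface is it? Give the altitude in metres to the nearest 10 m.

Invert the barometric formula: z = H ln(P₀/P).
P₀/P = 1000/764 = 1.3089; ln(1.3089) = 0.26919.
z = 8290.0 × 0.26919 = 2231.6 m.

z ≈ 2230 m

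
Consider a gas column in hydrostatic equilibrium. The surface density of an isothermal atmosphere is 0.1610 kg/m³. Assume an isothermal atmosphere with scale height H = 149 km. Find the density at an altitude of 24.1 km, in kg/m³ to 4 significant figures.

In an isothermal atmosphere, density decays like pressure: ρ = ρ₀ exp(−z/H).
z/H = 24100/149000 = 0.16174; exp(−0.16174) = 0.85066.
ρ = 0.1610 × 0.85066 = 0.13696 kg/m³.

ρ ≈ 0.1370 kg/m³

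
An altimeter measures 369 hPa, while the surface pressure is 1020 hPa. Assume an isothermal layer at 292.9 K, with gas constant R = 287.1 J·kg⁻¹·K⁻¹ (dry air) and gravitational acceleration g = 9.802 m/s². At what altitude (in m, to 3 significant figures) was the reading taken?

z ≈ 8720 m

Scale height: H = RT/g = 287.1 × 292.9 / 9.802 = 8579.0 m.
Invert the barometric formula: z = H ln(P₀/P).
P₀/P = 1020/369 = 2.7642; ln(2.7642) = 1.0168.
z = 8579.0 × 1.0168 = 8723.1 m.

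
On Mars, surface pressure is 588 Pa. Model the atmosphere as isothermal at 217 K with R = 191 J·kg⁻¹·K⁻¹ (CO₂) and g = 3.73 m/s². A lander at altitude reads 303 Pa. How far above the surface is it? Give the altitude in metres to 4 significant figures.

z ≈ 7367 m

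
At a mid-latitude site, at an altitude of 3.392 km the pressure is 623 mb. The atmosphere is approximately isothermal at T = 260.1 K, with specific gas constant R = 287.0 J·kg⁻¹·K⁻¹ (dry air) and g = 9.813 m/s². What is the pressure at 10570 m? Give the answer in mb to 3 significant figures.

Scale height: H = RT/g = 287.0 × 260.1 / 9.813 = 7607.1 m.
Between two levels, P₂ = P₁ exp(−Δz/H) with Δz = z₂ − z₁.
Δz = 10570 − 3392.0 = 7178.0 m; Δz/H = 7178.0/7607.1 = 0.94359.
P₂ = 623 × exp(−0.94359) = 623 × 0.38923 = 242.49 mb.

P ≈ 242 mb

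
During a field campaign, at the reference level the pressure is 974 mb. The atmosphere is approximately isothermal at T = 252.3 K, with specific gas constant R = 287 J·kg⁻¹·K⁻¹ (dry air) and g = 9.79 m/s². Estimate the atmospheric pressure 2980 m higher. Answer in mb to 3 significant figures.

P ≈ 651 mb

Scale height: H = RT/g = 287 × 252.3 / 9.79 = 7396.3 m.
Barometric formula: P = P₀ exp(−z/H).
z/H = 2980.0/7396.3 = 0.40290; exp(−0.40290) = 0.66838.
P = 974 × 0.66838 = 651.00 mb.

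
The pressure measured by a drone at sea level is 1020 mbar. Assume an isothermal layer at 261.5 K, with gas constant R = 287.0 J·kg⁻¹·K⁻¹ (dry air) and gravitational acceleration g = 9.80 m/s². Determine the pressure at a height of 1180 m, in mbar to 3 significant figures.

Scale height: H = RT/g = 287.0 × 261.5 / 9.80 = 7658.2 m.
Barometric formula: P = P₀ exp(−z/H).
z/H = 1180.0/7658.2 = 0.15408; exp(−0.15408) = 0.85720.
P = 1020 × 0.85720 = 874.34 mbar.

P ≈ 874 mbar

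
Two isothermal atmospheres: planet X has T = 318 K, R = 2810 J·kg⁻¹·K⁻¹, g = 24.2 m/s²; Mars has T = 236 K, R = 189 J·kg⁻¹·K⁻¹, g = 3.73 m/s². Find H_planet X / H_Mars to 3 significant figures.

H_planet X/H_Mars ≈ 3.09

H = RT/g for each body.
H_planet X = 2810 × 318 / 24.2 = 36925 m.
H_Mars = 189 × 236 / 3.73 = 11958 m.
H_planet X/H_Mars = 36925/11958 = 3.0879.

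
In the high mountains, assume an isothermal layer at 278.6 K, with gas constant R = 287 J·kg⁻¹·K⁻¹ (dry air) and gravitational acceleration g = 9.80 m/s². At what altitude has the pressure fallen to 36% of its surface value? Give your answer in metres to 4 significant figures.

z ≈ 8336 m

Scale height: H = RT/g = 287 × 278.6 / 9.80 = 8159.0 m.
Set P/P₀ = exp(−z/H) = 0.36, so z = −H ln(0.36).
−ln(0.36) = 1.0217; z = 8159.0 × 1.0217 = 8336.1 m.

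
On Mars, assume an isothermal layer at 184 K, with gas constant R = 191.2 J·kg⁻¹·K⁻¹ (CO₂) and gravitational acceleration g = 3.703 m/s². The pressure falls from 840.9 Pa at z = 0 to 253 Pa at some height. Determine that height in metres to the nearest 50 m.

Scale height: H = RT/g = 191.2 × 184 / 3.703 = 9500.6 m.
Invert the barometric formula: z = H ln(P₀/P).
P₀/P = 840.9/253 = 3.3237; ln(3.3237) = 1.2011.
z = 9500.6 × 1.2011 = 11411 m.

z ≈ 11400 m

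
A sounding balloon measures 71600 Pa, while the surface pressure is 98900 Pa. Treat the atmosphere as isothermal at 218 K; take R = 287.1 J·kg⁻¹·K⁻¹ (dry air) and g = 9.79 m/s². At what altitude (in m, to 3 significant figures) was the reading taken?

z ≈ 2070 m

Scale height: H = RT/g = 287.1 × 218 / 9.79 = 6393.0 m.
Invert the barometric formula: z = H ln(P₀/P).
P₀/P = 98900/71600 = 1.3813; ln(1.3813) = 0.32303.
z = 6393.0 × 0.32303 = 2065.1 m.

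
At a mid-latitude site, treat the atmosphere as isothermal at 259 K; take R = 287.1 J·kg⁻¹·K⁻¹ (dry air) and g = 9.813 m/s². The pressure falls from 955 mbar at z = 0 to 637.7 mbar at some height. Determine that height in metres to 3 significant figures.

Scale height: H = RT/g = 287.1 × 259 / 9.813 = 7577.6 m.
Invert the barometric formula: z = H ln(P₀/P).
P₀/P = 955/637.7 = 1.4976; ln(1.4976) = 0.40386.
z = 7577.6 × 0.40386 = 3060.3 m.

z ≈ 3060 m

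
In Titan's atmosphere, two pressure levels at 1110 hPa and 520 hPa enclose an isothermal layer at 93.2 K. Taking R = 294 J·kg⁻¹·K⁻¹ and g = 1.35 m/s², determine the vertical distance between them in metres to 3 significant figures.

Hypsometric equation: Δz = (R T̄/g) ln(P₁/P₂).
R T̄/g = 294 × 93.2 / 1.35 = 20297 m.
ln(1110/520) = ln(2.1346) = 0.75828.
Δz = 20297 × 0.75828 = 15391 m.

Δz ≈ 15400 m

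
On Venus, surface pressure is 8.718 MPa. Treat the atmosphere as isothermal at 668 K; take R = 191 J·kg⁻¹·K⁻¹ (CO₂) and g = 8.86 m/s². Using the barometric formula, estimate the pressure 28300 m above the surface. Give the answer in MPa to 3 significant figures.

P ≈ 1.22 MPa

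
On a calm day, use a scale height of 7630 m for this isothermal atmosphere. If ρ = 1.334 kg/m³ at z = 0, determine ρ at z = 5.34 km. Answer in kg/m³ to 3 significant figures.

ρ ≈ 0.663 kg/m³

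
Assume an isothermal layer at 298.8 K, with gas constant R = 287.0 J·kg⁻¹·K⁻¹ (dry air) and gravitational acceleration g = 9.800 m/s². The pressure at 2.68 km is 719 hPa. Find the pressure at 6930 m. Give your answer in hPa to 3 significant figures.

Scale height: H = RT/g = 287.0 × 298.8 / 9.800 = 8750.6 m.
Between two levels, P₂ = P₁ exp(−Δz/H) with Δz = z₂ − z₁.
Δz = 6930.0 − 2680.0 = 4250.0 m; Δz/H = 4250.0/8750.6 = 0.48568.
P₂ = 719 × exp(−0.48568) = 719 × 0.61528 = 442.39 hPa.

P ≈ 442 hPa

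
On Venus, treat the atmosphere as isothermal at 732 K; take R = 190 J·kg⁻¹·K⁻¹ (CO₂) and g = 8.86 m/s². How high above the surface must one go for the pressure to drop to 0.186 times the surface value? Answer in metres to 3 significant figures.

Scale height: H = RT/g = 190 × 732 / 8.86 = 15698 m.
Set P/P₀ = exp(−z/H) = 0.186, so z = −H ln(0.186).
−ln(0.186) = 1.6820; z = 15698 × 1.6820 = 26404 m.

z ≈ 26400 m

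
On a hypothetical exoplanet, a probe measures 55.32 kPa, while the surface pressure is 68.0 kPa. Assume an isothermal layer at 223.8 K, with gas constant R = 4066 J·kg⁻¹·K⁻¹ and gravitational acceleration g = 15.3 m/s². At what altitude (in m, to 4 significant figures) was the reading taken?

Scale height: H = RT/g = 4066 × 223.8 / 15.3 = 59475 m.
Invert the barometric formula: z = H ln(P₀/P).
P₀/P = 68.0/55.32 = 1.2292; ln(1.2292) = 0.20636.
z = 59475 × 0.20636 = 12273 m.

z ≈ 12270 m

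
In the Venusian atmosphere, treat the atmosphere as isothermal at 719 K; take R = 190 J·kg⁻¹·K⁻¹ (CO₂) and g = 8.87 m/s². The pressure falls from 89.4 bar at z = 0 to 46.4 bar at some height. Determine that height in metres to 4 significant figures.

z ≈ 10100 m

Scale height: H = RT/g = 190 × 719 / 8.87 = 15401 m.
Invert the barometric formula: z = H ln(P₀/P).
P₀/P = 89.4/46.4 = 1.9267; ln(1.9267) = 0.65581.
z = 15401 × 0.65581 = 10100 m.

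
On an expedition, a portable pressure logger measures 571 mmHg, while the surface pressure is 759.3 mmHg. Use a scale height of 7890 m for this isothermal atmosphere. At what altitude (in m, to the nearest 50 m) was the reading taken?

z ≈ 2250 m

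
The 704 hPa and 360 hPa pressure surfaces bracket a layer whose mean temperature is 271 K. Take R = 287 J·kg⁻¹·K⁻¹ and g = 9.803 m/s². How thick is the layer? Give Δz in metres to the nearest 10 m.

Δz ≈ 5320 m

Hypsometric equation: Δz = (R T̄/g) ln(P₁/P₂).
R T̄/g = 287 × 271 / 9.803 = 7934.0 m.
ln(704/360) = ln(1.9556) = 0.67070.
Δz = 7934.0 × 0.67070 = 5321.3 m.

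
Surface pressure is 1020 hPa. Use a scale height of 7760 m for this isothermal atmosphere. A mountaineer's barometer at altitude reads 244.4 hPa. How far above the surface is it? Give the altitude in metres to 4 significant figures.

Invert the barometric formula: z = H ln(P₀/P).
P₀/P = 1020/244.4 = 4.1735; ln(4.1735) = 1.4288.
z = 7760.0 × 1.4288 = 11087 m.

z ≈ 11090 m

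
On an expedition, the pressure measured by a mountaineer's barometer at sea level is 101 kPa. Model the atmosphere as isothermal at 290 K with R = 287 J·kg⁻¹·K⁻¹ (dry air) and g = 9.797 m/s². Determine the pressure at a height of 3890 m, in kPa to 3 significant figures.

Scale height: H = RT/g = 287 × 290 / 9.797 = 8495.5 m.
Barometric formula: P = P₀ exp(−z/H).
z/H = 3890.0/8495.5 = 0.45789; exp(−0.45789) = 0.63262.
P = 101 × 0.63262 = 63.895 kPa.

P ≈ 63.9 kPa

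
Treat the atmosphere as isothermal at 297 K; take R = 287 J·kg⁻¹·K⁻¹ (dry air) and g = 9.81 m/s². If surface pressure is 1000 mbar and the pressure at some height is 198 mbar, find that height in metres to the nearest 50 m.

z ≈ 14050 m

Scale height: H = RT/g = 287 × 297 / 9.81 = 8689.0 m.
Invert the barometric formula: z = H ln(P₀/P).
P₀/P = 1000/198 = 5.0505; ln(5.0505) = 1.6195.
z = 8689.0 × 1.6195 = 14072 m.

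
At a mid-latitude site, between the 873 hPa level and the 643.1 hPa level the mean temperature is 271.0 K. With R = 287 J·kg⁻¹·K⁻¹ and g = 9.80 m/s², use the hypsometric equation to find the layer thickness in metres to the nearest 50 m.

Hypsometric equation: Δz = (R T̄/g) ln(P₁/P₂).
R T̄/g = 287 × 271.0 / 9.80 = 7936.4 m.
ln(873/643.1) = ln(1.3575) = 0.30564.
Δz = 7936.4 × 0.30564 = 2425.7 m.

Δz ≈ 2450 m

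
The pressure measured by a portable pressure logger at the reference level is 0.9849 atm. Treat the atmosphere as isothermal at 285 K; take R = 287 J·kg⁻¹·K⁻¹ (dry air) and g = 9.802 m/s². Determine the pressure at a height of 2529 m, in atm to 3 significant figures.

P ≈ 0.727 atm

Scale height: H = RT/g = 287 × 285 / 9.802 = 8344.7 m.
Barometric formula: P = P₀ exp(−z/H).
z/H = 2529.0/8344.7 = 0.30307; exp(−0.30307) = 0.73855.
P = 0.9849 × 0.73855 = 0.72740 atm.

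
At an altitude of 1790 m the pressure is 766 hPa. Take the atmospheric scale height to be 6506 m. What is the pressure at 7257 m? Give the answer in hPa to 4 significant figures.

Between two levels, P₂ = P₁ exp(−Δz/H) with Δz = z₂ − z₁.
Δz = 7257.0 − 1790.0 = 5467.0 m; Δz/H = 5467.0/6506.0 = 0.84030.
P₂ = 766 × exp(−0.84030) = 766 × 0.43158 = 330.59 hPa.

P ≈ 330.6 hPa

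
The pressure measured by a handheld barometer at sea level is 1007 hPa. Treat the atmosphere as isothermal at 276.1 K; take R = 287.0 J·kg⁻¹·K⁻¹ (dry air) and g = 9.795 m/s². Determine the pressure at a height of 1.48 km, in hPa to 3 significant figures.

P ≈ 839 hPa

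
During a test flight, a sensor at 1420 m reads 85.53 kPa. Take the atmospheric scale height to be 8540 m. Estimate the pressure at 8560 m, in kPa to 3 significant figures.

P ≈ 37.1 kPa

Between two levels, P₂ = P₁ exp(−Δz/H) with Δz = z₂ − z₁.
Δz = 8560.0 − 1420.0 = 7140.0 m; Δz/H = 7140.0/8540.0 = 0.83607.
P₂ = 85.53 × exp(−0.83607) = 85.53 × 0.43341 = 37.070 kPa.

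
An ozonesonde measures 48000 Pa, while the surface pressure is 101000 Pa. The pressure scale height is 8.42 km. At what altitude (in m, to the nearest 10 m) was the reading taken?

z ≈ 6260 m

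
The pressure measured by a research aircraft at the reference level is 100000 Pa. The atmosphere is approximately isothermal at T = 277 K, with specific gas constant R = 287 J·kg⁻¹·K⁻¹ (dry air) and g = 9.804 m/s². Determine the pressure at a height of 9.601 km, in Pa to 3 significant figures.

Scale height: H = RT/g = 287 × 277 / 9.804 = 8108.8 m.
Barometric formula: P = P₀ exp(−z/H).
z/H = 9601.0/8108.8 = 1.1840; exp(−1.1840) = 0.30605.
P = 100000 × 0.30605 = 30605 Pa.

P ≈ 30600 Pa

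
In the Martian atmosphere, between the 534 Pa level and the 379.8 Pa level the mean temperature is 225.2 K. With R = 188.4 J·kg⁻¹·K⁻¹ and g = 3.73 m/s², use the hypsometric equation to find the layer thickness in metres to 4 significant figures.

Hypsometric equation: Δz = (R T̄/g) ln(P₁/P₂).
R T̄/g = 188.4 × 225.2 / 3.73 = 11375 m.
ln(534/379.8) = ln(1.4060) = 0.34075.
Δz = 11375 × 0.34075 = 3876.0 m.

Δz ≈ 3876 m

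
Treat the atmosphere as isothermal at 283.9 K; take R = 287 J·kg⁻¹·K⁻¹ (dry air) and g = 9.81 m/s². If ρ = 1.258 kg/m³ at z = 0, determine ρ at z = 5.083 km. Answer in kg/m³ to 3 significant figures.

ρ ≈ 0.682 kg/m³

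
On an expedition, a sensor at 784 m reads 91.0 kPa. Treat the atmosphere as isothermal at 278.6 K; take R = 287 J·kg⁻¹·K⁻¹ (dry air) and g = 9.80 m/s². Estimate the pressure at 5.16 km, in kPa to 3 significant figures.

Scale height: H = RT/g = 287 × 278.6 / 9.80 = 8159.0 m.
Between two levels, P₂ = P₁ exp(−Δz/H) with Δz = z₂ − z₁.
Δz = 5160.0 − 784.00 = 4376.0 m; Δz/H = 4376.0/8159.0 = 0.53634.
P₂ = 91.0 × exp(−0.53634) = 91.0 × 0.58489 = 53.225 kPa.

P ≈ 53.2 kPa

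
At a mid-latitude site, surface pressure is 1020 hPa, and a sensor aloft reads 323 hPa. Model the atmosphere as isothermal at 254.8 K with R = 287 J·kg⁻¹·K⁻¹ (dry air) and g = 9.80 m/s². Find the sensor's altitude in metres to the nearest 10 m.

z ≈ 8580 m

Scale height: H = RT/g = 287 × 254.8 / 9.80 = 7462.0 m.
Invert the barometric formula: z = H ln(P₀/P).
P₀/P = 1020/323 = 3.1579; ln(3.1579) = 1.1499.
z = 7462.0 × 1.1499 = 8580.6 m.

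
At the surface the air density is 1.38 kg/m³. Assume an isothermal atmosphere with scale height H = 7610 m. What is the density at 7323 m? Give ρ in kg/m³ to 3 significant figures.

ρ ≈ 0.527 kg/m³

In an isothermal atmosphere, density decays like pressure: ρ = ρ₀ exp(−z/H).
z/H = 7323.0/7610.0 = 0.96229; exp(−0.96229) = 0.38202.
ρ = 1.38 × 0.38202 = 0.52719 kg/m³.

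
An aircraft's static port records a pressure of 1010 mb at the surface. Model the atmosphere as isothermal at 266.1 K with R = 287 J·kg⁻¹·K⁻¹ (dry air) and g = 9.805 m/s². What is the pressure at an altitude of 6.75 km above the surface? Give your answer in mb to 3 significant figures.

Scale height: H = RT/g = 287 × 266.1 / 9.805 = 7789.0 m.
Barometric formula: P = P₀ exp(−z/H).
z/H = 6750.0/7789.0 = 0.86661; exp(−0.86661) = 0.42037.
P = 1010 × 0.42037 = 424.57 mb.

P ≈ 425 mb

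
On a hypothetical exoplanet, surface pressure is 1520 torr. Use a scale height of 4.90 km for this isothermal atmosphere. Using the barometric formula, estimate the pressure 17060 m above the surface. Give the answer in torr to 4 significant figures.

P ≈ 46.75 torr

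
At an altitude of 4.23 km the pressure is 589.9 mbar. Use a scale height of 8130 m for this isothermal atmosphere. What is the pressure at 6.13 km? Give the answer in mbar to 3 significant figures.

P ≈ 467 mbar

Between two levels, P₂ = P₁ exp(−Δz/H) with Δz = z₂ − z₁.
Δz = 6130.0 − 4230.0 = 1900.0 m; Δz/H = 1900.0/8130.0 = 0.23370.
P₂ = 589.9 × exp(−0.23370) = 589.9 × 0.79160 = 466.96 mbar.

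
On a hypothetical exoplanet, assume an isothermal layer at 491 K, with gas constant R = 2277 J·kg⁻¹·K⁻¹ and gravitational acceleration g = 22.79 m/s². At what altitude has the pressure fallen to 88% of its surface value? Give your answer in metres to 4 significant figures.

Scale height: H = RT/g = 2277 × 491 / 22.79 = 49057 m.
Set P/P₀ = exp(−z/H) = 0.88, so z = −H ln(0.88).
−ln(0.88) = 0.12783; z = 49057 × 0.12783 = 6271.0 m.

z ≈ 6271 m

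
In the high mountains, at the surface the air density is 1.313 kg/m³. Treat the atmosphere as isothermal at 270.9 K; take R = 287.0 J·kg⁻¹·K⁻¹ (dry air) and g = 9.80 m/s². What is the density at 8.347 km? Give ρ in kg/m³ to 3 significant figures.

ρ ≈ 0.458 kg/m³

Scale height: H = RT/g = 287.0 × 270.9 / 9.80 = 7933.5 m.
In an isothermal atmosphere, density decays like pressure: ρ = ρ₀ exp(−z/H).
z/H = 8347.0/7933.5 = 1.0521; exp(−1.0521) = 0.34920.
ρ = 1.313 × 0.34920 = 0.45850 kg/m³.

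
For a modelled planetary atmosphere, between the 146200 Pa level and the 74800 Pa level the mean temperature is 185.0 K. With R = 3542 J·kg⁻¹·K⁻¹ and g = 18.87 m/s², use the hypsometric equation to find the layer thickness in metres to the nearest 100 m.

Δz ≈ 23300 m

Hypsometric equation: Δz = (R T̄/g) ln(P₁/P₂).
R T̄/g = 3542 × 185.0 / 18.87 = 34725 m.
ln(146200/74800) = ln(1.9545) = 0.67013.
Δz = 34725 × 0.67013 = 23270 m.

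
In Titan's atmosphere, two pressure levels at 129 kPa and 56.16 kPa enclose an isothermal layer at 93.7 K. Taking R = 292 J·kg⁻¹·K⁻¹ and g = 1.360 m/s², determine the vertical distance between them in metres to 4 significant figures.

Hypsometric equation: Δz = (R T̄/g) ln(P₁/P₂).
R T̄/g = 292 × 93.7 / 1.360 = 20118 m.
ln(129/56.16) = ln(2.2970) = 0.83160.
Δz = 20118 × 0.83160 = 16730 m.

Δz ≈ 16730 m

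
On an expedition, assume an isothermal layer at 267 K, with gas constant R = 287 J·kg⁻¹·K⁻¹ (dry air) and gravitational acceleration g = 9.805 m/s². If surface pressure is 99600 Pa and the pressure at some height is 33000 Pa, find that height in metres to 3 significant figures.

Scale height: H = RT/g = 287 × 267 / 9.805 = 7815.3 m.
Invert the barometric formula: z = H ln(P₀/P).
P₀/P = 99600/33000 = 3.0182; ln(3.0182) = 1.1047.
z = 7815.3 × 1.1047 = 8633.6 m.

z ≈ 8630 m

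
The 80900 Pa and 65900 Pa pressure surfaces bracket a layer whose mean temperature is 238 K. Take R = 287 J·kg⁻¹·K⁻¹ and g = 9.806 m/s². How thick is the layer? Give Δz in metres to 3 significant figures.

Δz ≈ 1430 m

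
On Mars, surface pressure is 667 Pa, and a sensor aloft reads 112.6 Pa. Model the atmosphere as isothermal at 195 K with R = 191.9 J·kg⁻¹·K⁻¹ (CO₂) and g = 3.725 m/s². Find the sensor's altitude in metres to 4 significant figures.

z ≈ 17870 m

Scale height: H = RT/g = 191.9 × 195 / 3.725 = 10046 m.
Invert the barometric formula: z = H ln(P₀/P).
P₀/P = 667/112.6 = 5.9236; ln(5.9236) = 1.7789.
z = 10046 × 1.7789 = 17871 m.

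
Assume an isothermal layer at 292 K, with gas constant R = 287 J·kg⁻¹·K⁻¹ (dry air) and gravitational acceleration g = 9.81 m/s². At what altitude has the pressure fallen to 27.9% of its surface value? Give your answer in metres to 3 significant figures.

z ≈ 10900 m

Scale height: H = RT/g = 287 × 292 / 9.81 = 8542.7 m.
Set P/P₀ = exp(−z/H) = 0.279, so z = −H ln(0.279).
−ln(0.279) = 1.2765; z = 8542.7 × 1.2765 = 10905 m.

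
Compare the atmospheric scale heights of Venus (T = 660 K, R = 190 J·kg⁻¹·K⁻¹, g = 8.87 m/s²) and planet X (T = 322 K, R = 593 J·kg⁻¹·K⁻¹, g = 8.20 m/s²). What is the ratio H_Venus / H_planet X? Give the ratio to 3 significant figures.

H_Venus/H_planet X ≈ 0.607

H = RT/g for each body.
H_Venus = 190 × 660 / 8.87 = 14138 m.
H_planet X = 593 × 322 / 8.20 = 23286 m.
H_Venus/H_planet X = 14138/23286 = 0.60715.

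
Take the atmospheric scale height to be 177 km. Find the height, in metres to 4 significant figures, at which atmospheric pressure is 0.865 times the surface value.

z ≈ 25670 m

Set P/P₀ = exp(−z/H) = 0.865, so z = −H ln(0.865).
−ln(0.865) = 0.14503; z = 177000 × 0.14503 = 25670 m.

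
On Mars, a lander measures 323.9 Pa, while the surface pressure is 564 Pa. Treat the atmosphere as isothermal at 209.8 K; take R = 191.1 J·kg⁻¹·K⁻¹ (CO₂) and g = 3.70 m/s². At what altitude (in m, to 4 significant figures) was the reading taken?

Scale height: H = RT/g = 191.1 × 209.8 / 3.70 = 10836 m.
Invert the barometric formula: z = H ln(P₀/P).
P₀/P = 564/323.9 = 1.7413; ln(1.7413) = 0.55463.
z = 10836 × 0.55463 = 6010.0 m.

z ≈ 6010 m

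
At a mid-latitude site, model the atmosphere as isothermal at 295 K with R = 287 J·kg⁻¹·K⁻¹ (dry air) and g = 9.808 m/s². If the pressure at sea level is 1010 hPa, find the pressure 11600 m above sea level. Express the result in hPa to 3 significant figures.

P ≈ 263 hPa

Scale height: H = RT/g = 287 × 295 / 9.808 = 8632.2 m.
Barometric formula: P = P₀ exp(−z/H).
z/H = 11600/8632.2 = 1.3438; exp(−1.3438) = 0.26085.
P = 1010 × 0.26085 = 263.46 hPa.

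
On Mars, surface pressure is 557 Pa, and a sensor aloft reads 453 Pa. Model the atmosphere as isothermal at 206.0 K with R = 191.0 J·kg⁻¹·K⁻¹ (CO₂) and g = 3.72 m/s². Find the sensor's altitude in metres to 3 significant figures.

Scale height: H = RT/g = 191.0 × 206.0 / 3.72 = 10577 m.
Invert the barometric formula: z = H ln(P₀/P).
P₀/P = 557/453 = 1.2296; ln(1.2296) = 0.20669.
z = 10577 × 0.20669 = 2186.2 m.

z ≈ 2190 m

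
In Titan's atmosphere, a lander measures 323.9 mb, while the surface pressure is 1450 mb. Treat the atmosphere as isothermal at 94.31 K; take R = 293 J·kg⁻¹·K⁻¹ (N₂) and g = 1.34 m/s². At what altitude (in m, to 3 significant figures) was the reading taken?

z ≈ 30900 m

Scale height: H = RT/g = 293 × 94.31 / 1.34 = 20622 m.
Invert the barometric formula: z = H ln(P₀/P).
P₀/P = 1450/323.9 = 4.4767; ln(4.4767) = 1.4989.
z = 20622 × 1.4989 = 30910 m.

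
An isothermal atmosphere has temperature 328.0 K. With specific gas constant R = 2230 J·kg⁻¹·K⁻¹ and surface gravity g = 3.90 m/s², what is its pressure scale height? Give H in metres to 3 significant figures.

The scale height of an isothermal atmosphere is H = RT/g.
H = 2230 × 328.0 / 3.90 = 731440/3.90 = 187550 m.

H ≈ 188000 m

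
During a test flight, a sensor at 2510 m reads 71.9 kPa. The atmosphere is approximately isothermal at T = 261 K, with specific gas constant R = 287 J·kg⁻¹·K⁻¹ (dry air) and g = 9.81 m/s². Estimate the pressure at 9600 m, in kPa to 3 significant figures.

Scale height: H = RT/g = 287 × 261 / 9.81 = 7635.8 m.
Between two levels, P₂ = P₁ exp(−Δz/H) with Δz = z₂ − z₁.
Δz = 9600.0 − 2510.0 = 7090.0 m; Δz/H = 7090.0/7635.8 = 0.92852.
P₂ = 71.9 × exp(−0.92852) = 71.9 × 0.39514 = 28.411 kPa.

P ≈ 28.4 kPa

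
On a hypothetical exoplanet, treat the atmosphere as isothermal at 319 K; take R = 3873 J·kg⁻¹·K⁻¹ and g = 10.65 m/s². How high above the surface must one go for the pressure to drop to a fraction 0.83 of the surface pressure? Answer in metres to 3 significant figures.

z ≈ 21600 m

Scale height: H = RT/g = 3873 × 319 / 10.65 = 116010 m.
Set P/P₀ = exp(−z/H) = 0.83, so z = −H ln(0.83).
−ln(0.83) = 0.18633; z = 116010 × 0.18633 = 21616 m.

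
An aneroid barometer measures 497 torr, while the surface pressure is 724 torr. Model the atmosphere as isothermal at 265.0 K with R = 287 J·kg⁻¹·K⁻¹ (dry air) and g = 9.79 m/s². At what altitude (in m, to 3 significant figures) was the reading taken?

z ≈ 2920 m

Scale height: H = RT/g = 287 × 265.0 / 9.79 = 7768.6 m.
Invert the barometric formula: z = H ln(P₀/P).
P₀/P = 724/497 = 1.4567; ln(1.4567) = 0.37617.
z = 7768.6 × 0.37617 = 2922.3 m.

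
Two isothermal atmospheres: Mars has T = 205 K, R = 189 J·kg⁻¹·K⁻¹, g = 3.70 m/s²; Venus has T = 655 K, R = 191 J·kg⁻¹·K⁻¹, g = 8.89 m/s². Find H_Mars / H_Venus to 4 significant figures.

H = RT/g for each body.
H_Mars = 189 × 205 / 3.70 = 10472 m.
H_Venus = 191 × 655 / 8.89 = 14073 m.
H_Mars/H_Venus = 10472/14073 = 0.74412.

H_Mars/H_Venus ≈ 0.7441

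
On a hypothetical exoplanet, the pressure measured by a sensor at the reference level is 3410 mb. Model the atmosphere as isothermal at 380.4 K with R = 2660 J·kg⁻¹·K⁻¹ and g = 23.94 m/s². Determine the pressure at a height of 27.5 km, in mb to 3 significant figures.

Scale height: H = RT/g = 2660 × 380.4 / 23.94 = 42267 m.
Barometric formula: P = P₀ exp(−z/H).
z/H = 27500/42267 = 0.65063; exp(−0.65063) = 0.52172.
P = 3410 × 0.52172 = 1779.1 mb.

P ≈ 1780 mb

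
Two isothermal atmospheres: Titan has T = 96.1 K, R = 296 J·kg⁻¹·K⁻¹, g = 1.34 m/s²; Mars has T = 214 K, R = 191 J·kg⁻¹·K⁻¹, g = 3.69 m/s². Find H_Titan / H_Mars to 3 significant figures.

H = RT/g for each body.
H_Titan = 296 × 96.1 / 1.34 = 21228 m.
H_Mars = 191 × 214 / 3.69 = 11077 m.
H_Titan/H_Mars = 21228/11077 = 1.9164.

H_Titan/H_Mars ≈ 1.92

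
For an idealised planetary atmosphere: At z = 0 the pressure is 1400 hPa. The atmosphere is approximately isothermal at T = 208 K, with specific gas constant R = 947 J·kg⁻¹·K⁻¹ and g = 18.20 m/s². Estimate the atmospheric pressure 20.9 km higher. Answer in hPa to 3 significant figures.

Scale height: H = RT/g = 947 × 208 / 18.20 = 10823 m.
Barometric formula: P = P₀ exp(−z/H).
z/H = 20900/10823 = 1.9311; exp(−1.9311) = 0.14499.
P = 1400 × 0.14499 = 202.99 hPa.

P ≈ 203 hPa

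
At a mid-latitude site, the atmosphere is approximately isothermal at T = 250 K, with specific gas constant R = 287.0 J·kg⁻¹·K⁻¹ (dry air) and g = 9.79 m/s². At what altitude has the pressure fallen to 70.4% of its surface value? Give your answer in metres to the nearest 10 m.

z ≈ 2570 m

Scale height: H = RT/g = 287.0 × 250 / 9.79 = 7328.9 m.
Set P/P₀ = exp(−z/H) = 0.704, so z = −H ln(0.704).
−ln(0.704) = 0.35098; z = 7328.9 × 0.35098 = 2572.3 m.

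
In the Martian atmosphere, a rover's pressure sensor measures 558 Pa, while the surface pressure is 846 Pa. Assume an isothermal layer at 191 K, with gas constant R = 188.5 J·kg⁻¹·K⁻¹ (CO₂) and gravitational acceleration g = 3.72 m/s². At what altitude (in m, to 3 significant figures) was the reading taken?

Scale height: H = RT/g = 188.5 × 191 / 3.72 = 9678.4 m.
Invert the barometric formula: z = H ln(P₀/P).
P₀/P = 846/558 = 1.5161; ln(1.5161) = 0.41614.
z = 9678.4 × 0.41614 = 4027.6 m.

z ≈ 4030 m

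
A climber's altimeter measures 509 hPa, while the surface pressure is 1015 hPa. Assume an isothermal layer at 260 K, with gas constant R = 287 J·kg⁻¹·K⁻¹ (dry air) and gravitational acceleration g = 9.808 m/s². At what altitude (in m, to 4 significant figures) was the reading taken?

z ≈ 5251 m

Scale height: H = RT/g = 287 × 260 / 9.808 = 7608.1 m.
Invert the barometric formula: z = H ln(P₀/P).
P₀/P = 1015/509 = 1.9941; ln(1.9941) = 0.69019.
z = 7608.1 × 0.69019 = 5251.0 m.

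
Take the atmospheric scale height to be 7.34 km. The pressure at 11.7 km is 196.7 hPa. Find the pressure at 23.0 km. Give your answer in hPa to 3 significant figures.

P ≈ 42.2 hPa

Between two levels, P₂ = P₁ exp(−Δz/H) with Δz = z₂ − z₁.
Δz = 23000 − 11700 = 11300 m; Δz/H = 11300/7340.0 = 1.5395.
P₂ = 196.7 × exp(−1.5395) = 196.7 × 0.21449 = 42.190 hPa.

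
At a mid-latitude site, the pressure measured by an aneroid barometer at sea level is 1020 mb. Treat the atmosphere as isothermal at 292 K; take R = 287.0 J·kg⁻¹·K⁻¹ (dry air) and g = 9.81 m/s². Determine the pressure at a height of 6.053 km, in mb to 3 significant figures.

P ≈ 502 mb

Scale height: H = RT/g = 287.0 × 292 / 9.81 = 8542.7 m.
Barometric formula: P = P₀ exp(−z/H).
z/H = 6053.0/8542.7 = 0.70856; exp(−0.70856) = 0.49235.
P = 1020 × 0.49235 = 502.20 mb.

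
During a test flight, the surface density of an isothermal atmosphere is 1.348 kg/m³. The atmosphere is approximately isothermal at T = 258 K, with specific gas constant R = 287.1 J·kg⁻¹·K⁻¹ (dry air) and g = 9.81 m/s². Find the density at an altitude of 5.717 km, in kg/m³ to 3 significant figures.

Scale height: H = RT/g = 287.1 × 258 / 9.81 = 7550.6 m.
In an isothermal atmosphere, density decays like pressure: ρ = ρ₀ exp(−z/H).
z/H = 5717.0/7550.6 = 0.75716; exp(−0.75716) = 0.46900.
ρ = 1.348 × 0.46900 = 0.63221 kg/m³.

ρ ≈ 0.632 kg/m³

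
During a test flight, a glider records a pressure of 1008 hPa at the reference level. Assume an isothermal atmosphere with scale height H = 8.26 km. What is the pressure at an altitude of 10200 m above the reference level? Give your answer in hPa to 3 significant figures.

Barometric formula: P = P₀ exp(−z/H).
z/H = 10200/8260.0 = 1.2349; exp(−1.2349) = 0.29086.
P = 1008 × 0.29086 = 293.19 hPa.

P ≈ 293 hPa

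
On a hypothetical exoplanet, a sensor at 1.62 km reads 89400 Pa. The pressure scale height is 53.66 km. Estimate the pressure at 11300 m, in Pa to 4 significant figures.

P ≈ 74640 Pa

Between two levels, P₂ = P₁ exp(−Δz/H) with Δz = z₂ − z₁.
Δz = 11300 − 1620.0 = 9680.0 m; Δz/H = 9680.0/53660 = 0.18040.
P₂ = 89400 × exp(−0.18040) = 89400 × 0.83494 = 74644 Pa.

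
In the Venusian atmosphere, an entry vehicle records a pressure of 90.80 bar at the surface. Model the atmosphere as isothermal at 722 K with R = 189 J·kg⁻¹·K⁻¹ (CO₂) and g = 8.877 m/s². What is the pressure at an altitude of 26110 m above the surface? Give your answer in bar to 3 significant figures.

Scale height: H = RT/g = 189 × 722 / 8.877 = 15372 m.
Barometric formula: P = P₀ exp(−z/H).
z/H = 26110/15372 = 1.6985; exp(−1.6985) = 0.18296.
P = 90.80 × 0.18296 = 16.613 bar.

P ≈ 16.6 bar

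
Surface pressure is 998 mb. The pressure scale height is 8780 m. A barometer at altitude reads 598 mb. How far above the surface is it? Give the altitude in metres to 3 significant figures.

z ≈ 4500 m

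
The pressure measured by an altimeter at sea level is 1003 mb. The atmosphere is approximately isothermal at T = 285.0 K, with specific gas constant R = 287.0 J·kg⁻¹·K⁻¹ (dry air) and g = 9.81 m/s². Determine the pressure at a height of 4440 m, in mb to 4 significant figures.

P ≈ 588.9 mb

Scale height: H = RT/g = 287.0 × 285.0 / 9.81 = 8337.9 m.
Barometric formula: P = P₀ exp(−z/H).
z/H = 4440.0/8337.9 = 0.53251; exp(−0.53251) = 0.58713.
P = 1003 × 0.58713 = 588.89 mb.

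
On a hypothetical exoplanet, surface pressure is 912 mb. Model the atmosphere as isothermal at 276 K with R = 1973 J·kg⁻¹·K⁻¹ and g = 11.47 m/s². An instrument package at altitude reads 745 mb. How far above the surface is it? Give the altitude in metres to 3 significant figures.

z ≈ 9600 m

Scale height: H = RT/g = 1973 × 276 / 11.47 = 47476 m.
Invert the barometric formula: z = H ln(P₀/P).
P₀/P = 912/745 = 1.2242; ln(1.2242) = 0.20229.
z = 47476 × 0.20229 = 9603.9 m.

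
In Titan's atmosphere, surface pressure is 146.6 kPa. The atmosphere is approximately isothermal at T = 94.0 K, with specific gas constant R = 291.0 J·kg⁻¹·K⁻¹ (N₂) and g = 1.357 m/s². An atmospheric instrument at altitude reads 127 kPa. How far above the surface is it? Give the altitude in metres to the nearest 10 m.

z ≈ 2890 m

Scale height: H = RT/g = 291.0 × 94.0 / 1.357 = 20158 m.
Invert the barometric formula: z = H ln(P₀/P).
P₀/P = 146.6/127 = 1.1543; ln(1.1543) = 0.14349.
z = 20158 × 0.14349 = 2892.5 m.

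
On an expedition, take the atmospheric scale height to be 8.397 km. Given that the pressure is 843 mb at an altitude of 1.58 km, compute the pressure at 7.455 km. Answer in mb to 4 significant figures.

P ≈ 418.8 mb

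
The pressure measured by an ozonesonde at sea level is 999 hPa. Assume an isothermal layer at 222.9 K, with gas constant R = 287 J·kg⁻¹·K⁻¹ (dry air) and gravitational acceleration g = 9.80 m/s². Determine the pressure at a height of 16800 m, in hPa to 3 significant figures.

Scale height: H = RT/g = 287 × 222.9 / 9.80 = 6527.8 m.
Barometric formula: P = P₀ exp(−z/H).
z/H = 16800/6527.8 = 2.5736; exp(−2.5736) = 0.076261.
P = 999 × 0.076261 = 76.185 hPa.

P ≈ 76.2 hPa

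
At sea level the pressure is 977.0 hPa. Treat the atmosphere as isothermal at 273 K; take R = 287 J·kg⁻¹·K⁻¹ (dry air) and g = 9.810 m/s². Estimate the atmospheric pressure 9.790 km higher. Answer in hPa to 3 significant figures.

Scale height: H = RT/g = 287 × 273 / 9.810 = 7986.9 m.
Barometric formula: P = P₀ exp(−z/H).
z/H = 9790.0/7986.9 = 1.2258; exp(−1.2258) = 0.29352.
P = 977.0 × 0.29352 = 286.77 hPa.

P ≈ 287 hPa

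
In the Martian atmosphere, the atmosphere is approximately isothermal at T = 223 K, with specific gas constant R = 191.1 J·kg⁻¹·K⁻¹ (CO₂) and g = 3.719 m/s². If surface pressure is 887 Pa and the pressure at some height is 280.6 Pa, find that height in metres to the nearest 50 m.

z ≈ 13200 m

Scale height: H = RT/g = 191.1 × 223 / 3.719 = 11459 m.
Invert the barometric formula: z = H ln(P₀/P).
P₀/P = 887/280.6 = 3.1611; ln(3.1611) = 1.1509.
z = 11459 × 1.1509 = 13188 m.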